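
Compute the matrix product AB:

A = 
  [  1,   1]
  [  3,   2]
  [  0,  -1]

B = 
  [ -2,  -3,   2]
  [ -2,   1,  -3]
AB = 
  [ -4,  -2,  -1]
  [-10,  -7,   0]
  [  2,  -1,   3]

A is 3×2 and B is 2×3, so AB is 3×3. Each entry is (row of A)·(column of B):
AB[1,1] = (1)(-2) + (1)(-2) = -4
AB[1,2] = (1)(-3) + (1)(1) = -2
AB[1,3] = (1)(2) + (1)(-3) = -1
AB[2,1] = (3)(-2) + (2)(-2) = -10
AB[2,2] = (3)(-3) + (2)(1) = -7
AB[2,3] = (3)(2) + (2)(-3) = 0
AB[3,1] = (0)(-2) + (-1)(-2) = 2
AB[3,2] = (0)(-3) + (-1)(1) = -1
AB[3,3] = (0)(2) + (-1)(-3) = 3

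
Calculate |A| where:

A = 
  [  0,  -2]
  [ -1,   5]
-2

For a 2×2 matrix, det = ad - bc = (0)(5) - (-2)(-1) = -2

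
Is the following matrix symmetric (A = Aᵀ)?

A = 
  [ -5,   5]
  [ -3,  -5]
No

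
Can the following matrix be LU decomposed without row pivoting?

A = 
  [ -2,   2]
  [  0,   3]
Yes.
A[1,1] = -2 ≠ 0, so Gaussian elimination proceeds without a row swap: multiplier ℓ₂₁ = (0)/(-2) = 0, and U[2,2] = 3 - (0)(2) = 3.
L = 
  [  1,   0]
  [  0,   1]
U = 
  [ -2,   2]
  [  0,   3]
Check row 2 of LU: [(0)(-2), (0)(2) + 3] = [0, 3] = row 2 of A ✓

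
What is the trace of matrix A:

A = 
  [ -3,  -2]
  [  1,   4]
1

tr(A) = -3 + 4 = 1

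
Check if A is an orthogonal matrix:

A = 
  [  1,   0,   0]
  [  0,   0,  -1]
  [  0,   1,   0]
Yes

AᵀA = 
  [  1,   0,   0]
  [  0,   1,   0]
  [  0,   0,   1]
= I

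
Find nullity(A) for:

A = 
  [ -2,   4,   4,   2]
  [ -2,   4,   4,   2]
nullity(A) = 3

Row reduce:
R2 → R2 - (1)·R1
REF = 
  [ -2,   4,   4,   2]
  [  0,   0,   0,   0]
Pivot columns: 1 → 1 pivot.
rank(A) = 1, so nullity(A) = 4 - 1 = 3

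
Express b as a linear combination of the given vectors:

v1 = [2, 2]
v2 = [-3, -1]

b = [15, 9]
c1 = 3, c2 = -3

b = 3·v1 + -3·v2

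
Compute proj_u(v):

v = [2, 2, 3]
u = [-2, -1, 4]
v·u = (2)(-2) + (2)(-1) + (3)(4) = 6
u·u = (-2)² + (-1)² + (4)² = 21
proj_u(v) = (v·u / u·u) × u = (6/21) × u = (2/7) × u

proj_u(v) = [-4/7, -2/7, 8/7]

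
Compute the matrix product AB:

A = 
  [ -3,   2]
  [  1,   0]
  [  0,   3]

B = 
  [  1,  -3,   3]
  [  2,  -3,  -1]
AB = 
  [  1,   3, -11]
  [  1,  -3,   3]
  [  6,  -9,  -3]

A is 3×2 and B is 2×3, so AB is 3×3. Each entry is (row of A)·(column of B):
AB[1,1] = (-3)(1) + (2)(2) = 1
AB[1,2] = (-3)(-3) + (2)(-3) = 3
AB[1,3] = (-3)(3) + (2)(-1) = -11
AB[2,1] = (1)(1) + (0)(2) = 1
AB[2,2] = (1)(-3) + (0)(-3) = -3
AB[2,3] = (1)(3) + (0)(-1) = 3
AB[3,1] = (0)(1) + (3)(2) = 6
AB[3,2] = (0)(-3) + (3)(-3) = -9
AB[3,3] = (0)(3) + (3)(-1) = -3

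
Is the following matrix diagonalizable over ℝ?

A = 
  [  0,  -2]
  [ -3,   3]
Yes

tr(A) = 3, det(A) = -6
Characteristic polynomial: λ² - tr(A)λ + det(A) = λ² - 3λ - 6
λ² - 3λ - 6 = 0  ⇒  λ = (3 ± √((-3)² - 4·(-6)))/2 = (3 ± √(33))/2
  = (3 + √33)/2,  (3 - √33)/2
Eigenvalues: (3 + √33)/2, (3 - √33)/2  (≈ 4.372, -1.372)
The two irrational eigenvalues are distinct (simple), so each has alg. mult. = geom. mult. = 1.
Sum of geometric multiplicities equals n, so A has n independent eigenvectors.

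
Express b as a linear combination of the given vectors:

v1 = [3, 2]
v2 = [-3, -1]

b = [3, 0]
c1 = -1, c2 = -2

b = -1·v1 + -2·v2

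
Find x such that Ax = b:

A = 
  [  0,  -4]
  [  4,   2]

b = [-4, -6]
x = [-2, 1]

Row reduce the augmented matrix [A|b]:
Swap R1 ↔ R2
REF = 
  [  4,   2,  -6]
  [  0,  -4,  -4]

Back-substitution:
x₂ = (-4) / (-4) = 1
x₁ = (-6 - (2)(1)) / 4 = -2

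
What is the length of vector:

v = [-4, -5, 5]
8.124

||v||₂ = √((-4)² + (-5)² + (5)²) = √66 = 8.124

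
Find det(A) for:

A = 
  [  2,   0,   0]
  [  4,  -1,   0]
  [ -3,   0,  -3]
6

Cofactor expansion along row 1:
det(A) = (2)·((-1)(-3) - (0)(0)) - (0)·((4)(-3) - (0)(-3)) + (0)·((4)(0) - (-1)(-3))
  = (2)(3) - (0)(-12) + (0)(-3)
  = 6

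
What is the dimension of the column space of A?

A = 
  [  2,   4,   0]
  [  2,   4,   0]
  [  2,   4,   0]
Row reduce:
R2 → R2 - (1)·R1
R3 → R3 - (1)·R1
REF = 
  [  2,   4,   0]
  [  0,   0,   0]
  [  0,   0,   0]
Pivot columns: 1 → 1 pivot.
dim(Col(A)) = number of pivot columns = 1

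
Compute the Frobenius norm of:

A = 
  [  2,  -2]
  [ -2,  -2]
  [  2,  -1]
||A||_F = 4.583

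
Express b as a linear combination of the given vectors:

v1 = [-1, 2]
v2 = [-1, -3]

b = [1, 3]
c1 = 0, c2 = -1

b = 0·v1 + -1·v2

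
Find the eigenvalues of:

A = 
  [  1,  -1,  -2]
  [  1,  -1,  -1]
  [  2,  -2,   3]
λ = 0, 2, 1

Characteristic polynomial: det(λI - A) = λ³ - 3λ² + 2λ
The constant term is 0, so λ = 0 is a root: p(λ) = λ(λ² - 3λ + 2)
λ² - 3λ + 2 = (λ - 1)(λ - 2)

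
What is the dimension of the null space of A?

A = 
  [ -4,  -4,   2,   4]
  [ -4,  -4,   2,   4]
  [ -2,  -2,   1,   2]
nullity(A) = 3

Row reduce:
R2 → R2 - (1)·R1
R3 → R3 - (1/2)·R1
REF = 
  [ -4,  -4,   2,   4]
  [  0,   0,   0,   0]
  [  0,   0,   0,   0]
Pivot columns: 1 → 1 pivot.
rank(A) = 1, so nullity(A) = 4 - 1 = 3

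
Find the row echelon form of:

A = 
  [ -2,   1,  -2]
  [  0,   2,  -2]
Row operations:
No row operations needed (already in echelon form).

Resulting echelon form:
REF = 
  [ -2,   1,  -2]
  [  0,   2,  -2]

Rank = 2 (number of non-zero pivot rows).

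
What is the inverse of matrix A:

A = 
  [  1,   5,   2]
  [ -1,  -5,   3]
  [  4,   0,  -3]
det(A) = (1)·((-5)(-3) - (3)(0)) - (5)·((-1)(-3) - (3)(4)) + (2)·((-1)(0) - (-5)(4))
  = (1)(15) - (5)(-9) + (2)(20)
  = 100
det(A) = 100 ≠ 0, so A is invertible.

Cofactors Cᵢⱼ = (-1)ⁱ⁺ʲ·Mᵢⱼ:
C = 
  [ 15,   9,  20]
  [ 15, -11,  20]
  [ 25,  -5,   0]

adj(A) = Cᵀ:
adj(A) = 
  [ 15,  15,  25]
  [  9, -11,  -5]
  [ 20,  20,   0]

A⁻¹ = (1/100) · adj(A):
A⁻¹ = 
  [   3/20,    3/20,     1/4]
  [  9/100, -11/100,   -1/20]
  [    1/5,     1/5,       0]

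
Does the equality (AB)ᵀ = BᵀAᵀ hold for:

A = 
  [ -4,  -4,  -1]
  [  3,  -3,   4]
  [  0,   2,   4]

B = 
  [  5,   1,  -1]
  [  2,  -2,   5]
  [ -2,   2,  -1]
Yes

(AB)ᵀ = 
  [-26,   1,  -4]
  [  2,  17,   4]
  [-15, -22,   6]

BᵀAᵀ = 
  [-26,   1,  -4]
  [  2,  17,   4]
  [-15, -22,   6]

Both sides are equal — this is the standard identity (AB)ᵀ = BᵀAᵀ, which holds for all A, B.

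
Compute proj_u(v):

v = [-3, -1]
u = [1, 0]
v·u = (-3)(1) + (-1)(0) = -3
u·u = (1)² + (0)² = 1
proj_u(v) = (v·u / u·u) × u = (-3/1) × u = (-3) × u

proj_u(v) = [-3, 0]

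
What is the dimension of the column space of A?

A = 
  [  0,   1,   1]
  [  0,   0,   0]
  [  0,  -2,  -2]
dim(Col(A)) = 1

Row reduce:
R3 → R3 + (2)·R1
REF = 
  [  0,   1,   1]
  [  0,   0,   0]
  [  0,   0,   0]
Pivot columns: 2 → 1 pivot.
dim(Col(A)) = number of pivot columns = 1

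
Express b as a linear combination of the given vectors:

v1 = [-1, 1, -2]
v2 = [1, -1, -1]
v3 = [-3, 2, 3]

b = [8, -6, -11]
c1 = 1, c2 = 3, c3 = -2

b = 1·v1 + 3·v2 + -2·v3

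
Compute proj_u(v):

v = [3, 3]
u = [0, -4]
v·u = (3)(0) + (3)(-4) = -12
u·u = (0)² + (-4)² = 16
proj_u(v) = (v·u / u·u) × u = (-12/16) × u = (-3/4) × u

proj_u(v) = [0, 3]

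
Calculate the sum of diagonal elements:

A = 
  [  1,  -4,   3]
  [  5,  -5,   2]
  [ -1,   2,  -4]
-8

tr(A) = 1 + -5 + -4 = -8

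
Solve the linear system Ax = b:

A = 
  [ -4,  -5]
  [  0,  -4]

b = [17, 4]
Row reduce the augmented matrix [A|b]:
(already in echelon form)
REF = 
  [ -4,  -5,  17]
  [  0,  -4,   4]

Back-substitution:
x₂ = 4 / (-4) = -1
x₁ = (17 - (-5)(-1)) / (-4) = -3

x = [-3, -1]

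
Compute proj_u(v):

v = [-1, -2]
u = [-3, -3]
v·u = (-1)(-3) + (-2)(-3) = 9
u·u = (-3)² + (-3)² = 18
proj_u(v) = (v·u / u·u) × u = (9/18) × u = (1/2) × u

proj_u(v) = [-3/2, -3/2]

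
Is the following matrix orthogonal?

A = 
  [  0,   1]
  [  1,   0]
Yes

AᵀA = 
  [  1,   0]
  [  0,   1]
= I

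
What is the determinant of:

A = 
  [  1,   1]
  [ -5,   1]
6

For a 2×2 matrix, det = ad - bc = (1)(1) - (1)(-5) = 6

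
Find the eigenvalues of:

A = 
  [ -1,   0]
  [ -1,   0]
tr(A) = -1, det(A) = 0
Characteristic polynomial: λ² - tr(A)λ + det(A) = λ² + λ
λ² + λ = λ(λ + 1)

λ = 0, -1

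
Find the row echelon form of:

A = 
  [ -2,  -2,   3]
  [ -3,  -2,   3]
Row operations:
R2 → R2 - (3/2)·R1

Resulting echelon form:
REF = 
  [  -2,   -2,    3]
  [   0,    1, -3/2]

Rank = 2 (number of non-zero pivot rows).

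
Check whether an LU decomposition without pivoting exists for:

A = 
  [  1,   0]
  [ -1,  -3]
Yes.
A[1,1] = 1 ≠ 0, so Gaussian elimination proceeds without a row swap: multiplier ℓ₂₁ = (-1)/(1) = -1, and U[2,2] = -3 - (-1)(0) = -3.
L = 
  [  1,   0]
  [ -1,   1]
U = 
  [  1,   0]
  [  0,  -3]
Check row 2 of LU: [(-1)(1), (-1)(0) + (-3)] = [-1, -3] = row 2 of A ✓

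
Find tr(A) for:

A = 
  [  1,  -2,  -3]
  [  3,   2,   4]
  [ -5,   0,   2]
5

tr(A) = 1 + 2 + 2 = 5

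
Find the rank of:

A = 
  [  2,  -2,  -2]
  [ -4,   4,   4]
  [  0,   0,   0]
rank(A) = 1

Row reduce:
R2 → R2 + (2)·R1
REF = 
  [  2,  -2,  -2]
  [  0,   0,   0]
  [  0,   0,   0]
Pivot columns: 1 → 1 pivot.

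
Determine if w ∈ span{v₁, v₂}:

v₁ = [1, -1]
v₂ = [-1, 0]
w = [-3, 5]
Yes

Form the augmented matrix and row-reduce:
[v₁|v₂|w] = 
  [  1,  -1,  -3]
  [ -1,   0,   5]
R2 → R2 + (1)·R1
REF = 
  [  1,  -1,  -3]
  [  0,  -1,   2]

No row of the form [0 0 | nonzero], so the system is consistent. Back-substitution gives c₁ = -5, c₂ = -2: w = (-5)·v₁ + (-2)·v₂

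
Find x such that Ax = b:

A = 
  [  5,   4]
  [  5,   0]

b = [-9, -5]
x = [-1, -1]

Row reduce the augmented matrix [A|b]:
R2 → R2 - (1)·R1
REF = 
  [  5,   4,  -9]
  [  0,  -4,   4]

Back-substitution:
x₂ = 4 / (-4) = -1
x₁ = (-9 - (4)(-1)) / 5 = -1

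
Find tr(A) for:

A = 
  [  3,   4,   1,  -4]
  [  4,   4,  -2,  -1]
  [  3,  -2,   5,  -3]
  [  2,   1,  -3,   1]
13

tr(A) = 3 + 4 + 5 + 1 = 13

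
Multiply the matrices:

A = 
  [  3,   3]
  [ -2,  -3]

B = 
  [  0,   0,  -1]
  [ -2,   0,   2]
A is 2×2 and B is 2×3, so AB is 2×3. Each entry is (row of A)·(column of B):
AB[1,1] = (3)(0) + (3)(-2) = -6
AB[1,2] = (3)(0) + (3)(0) = 0
AB[1,3] = (3)(-1) + (3)(2) = 3
AB[2,1] = (-2)(0) + (-3)(-2) = 6
AB[2,2] = (-2)(0) + (-3)(0) = 0
AB[2,3] = (-2)(-1) + (-3)(2) = -4

AB = 
  [ -6,   0,   3]
  [  6,   0,  -4]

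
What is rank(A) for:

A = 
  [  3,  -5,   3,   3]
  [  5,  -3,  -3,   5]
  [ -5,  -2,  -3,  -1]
Row reduce:
R2 → R2 - (5/3)·R1
R3 → R3 + (5/3)·R1
R3 → R3 + (31/16)·R2
REF = 
  [    3,    -5,     3,     3]
  [    0,  16/3,    -8,     0]
  [    0,     0, -27/2,     4]
Pivot columns: 1, 2, 3 → 3 pivots.

rank(A) = 3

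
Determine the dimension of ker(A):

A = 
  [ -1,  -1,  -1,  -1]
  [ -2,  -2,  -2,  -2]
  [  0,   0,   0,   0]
nullity(A) = 3

Row reduce:
R2 → R2 - (2)·R1
REF = 
  [ -1,  -1,  -1,  -1]
  [  0,   0,   0,   0]
  [  0,   0,   0,   0]
Pivot columns: 1 → 1 pivot.
rank(A) = 1, so nullity(A) = 4 - 1 = 3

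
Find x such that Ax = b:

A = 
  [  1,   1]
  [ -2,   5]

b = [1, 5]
x = [0, 1]

Row reduce the augmented matrix [A|b]:
R2 → R2 + (2)·R1
REF = 
  [  1,   1,   1]
  [  0,   7,   7]

Back-substitution:
x₂ = 7 / 7 = 1
x₁ = (1 - (1)(1)) / 1 = 0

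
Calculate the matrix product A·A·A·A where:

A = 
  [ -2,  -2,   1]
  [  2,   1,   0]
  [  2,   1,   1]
A^4 = 
  [ -2,  -1,   1]
  [  2,  -1,   2]
  [  4,   0,   5]

A² = A·A:
A²[1,1] = (-2)(-2) + (-2)(2) + (1)(2) = 2
A²[1,2] = (-2)(-2) + (-2)(1) + (1)(1) = 3
A²[1,3] = (-2)(1) + (-2)(0) + (1)(1) = -1
A²[2,1] = (2)(-2) + (1)(2) + (0)(2) = -2
A²[2,2] = (2)(-2) + (1)(1) + (0)(1) = -3
A²[2,3] = (2)(1) + (1)(0) + (0)(1) = 2
A²[3,1] = (2)(-2) + (1)(2) + (1)(2) = 0
A²[3,2] = (2)(-2) + (1)(1) + (1)(1) = -2
A²[3,3] = (2)(1) + (1)(0) + (1)(1) = 3
A² = 
  [  2,   3,  -1]
  [ -2,  -3,   2]
  [  0,  -2,   3]

A^3 = A^2·A:
A^3[1,1] = (2)(-2) + (3)(2) + (-1)(2) = 0
A^3[1,2] = (2)(-2) + (3)(1) + (-1)(1) = -2
A^3[1,3] = (2)(1) + (3)(0) + (-1)(1) = 1
A^3[2,1] = (-2)(-2) + (-3)(2) + (2)(2) = 2
A^3[2,2] = (-2)(-2) + (-3)(1) + (2)(1) = 3
A^3[2,3] = (-2)(1) + (-3)(0) + (2)(1) = 0
A^3[3,1] = (0)(-2) + (-2)(2) + (3)(2) = 2
A^3[3,2] = (0)(-2) + (-2)(1) + (3)(1) = 1
A^3[3,3] = (0)(1) + (-2)(0) + (3)(1) = 3
A^3 = 
  [  0,  -2,   1]
  [  2,   3,   0]
  [  2,   1,   3]

A^4 = A^3·A:
A^4[1,1] = (0)(-2) + (-2)(2) + (1)(2) = -2
A^4[1,2] = (0)(-2) + (-2)(1) + (1)(1) = -1
A^4[1,3] = (0)(1) + (-2)(0) + (1)(1) = 1
A^4[2,1] = (2)(-2) + (3)(2) + (0)(2) = 2
A^4[2,2] = (2)(-2) + (3)(1) + (0)(1) = -1
A^4[2,3] = (2)(1) + (3)(0) + (0)(1) = 2
A^4[3,1] = (2)(-2) + (1)(2) + (3)(2) = 4
A^4[3,2] = (2)(-2) + (1)(1) + (3)(1) = 0
A^4[3,3] = (2)(1) + (1)(0) + (3)(1) = 5
A^4 = 
  [ -2,  -1,   1]
  [  2,  -1,   2]
  [  4,   0,   5]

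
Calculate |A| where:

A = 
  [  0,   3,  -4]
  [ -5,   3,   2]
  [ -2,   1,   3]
29

Cofactor expansion along row 1:
det(A) = (0)·((3)(3) - (2)(1)) - (3)·((-5)(3) - (2)(-2)) + (-4)·((-5)(1) - (3)(-2))
  = (0)(7) - (3)(-11) + (-4)(1)
  = 29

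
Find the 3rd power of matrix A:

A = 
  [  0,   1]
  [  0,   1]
A^3 = 
  [  0,   1]
  [  0,   1]

A² = A·A:
A²[1,1] = (0)(0) + (1)(0) = 0
A²[1,2] = (0)(1) + (1)(1) = 1
A²[2,1] = (0)(0) + (1)(0) = 0
A²[2,2] = (0)(1) + (1)(1) = 1
A² = 
  [  0,   1]
  [  0,   1]

A^3 = A^2·A:
A^3[1,1] = (0)(0) + (1)(0) = 0
A^3[1,2] = (0)(1) + (1)(1) = 1
A^3[2,1] = (0)(0) + (1)(0) = 0
A^3[2,2] = (0)(1) + (1)(1) = 1
A^3 = 
  [  0,   1]
  [  0,   1]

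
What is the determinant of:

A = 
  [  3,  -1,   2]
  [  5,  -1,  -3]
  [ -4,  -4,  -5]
Cofactor expansion along row 1:
det(A) = (3)·((-1)(-5) - (-3)(-4)) - (-1)·((5)(-5) - (-3)(-4)) + (2)·((5)(-4) - (-1)(-4))
  = (3)(-7) - (-1)(-37) + (2)(-24)
  = -106

det(A) = -106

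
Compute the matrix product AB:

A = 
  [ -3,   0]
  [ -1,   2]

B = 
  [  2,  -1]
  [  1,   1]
A is 2×2 and B is 2×2, so AB is 2×2. Each entry is (row of A)·(column of B):
AB[1,1] = (-3)(2) + (0)(1) = -6
AB[1,2] = (-3)(-1) + (0)(1) = 3
AB[2,1] = (-1)(2) + (2)(1) = 0
AB[2,2] = (-1)(-1) + (2)(1) = 3

AB = 
  [ -6,   3]
  [  0,   3]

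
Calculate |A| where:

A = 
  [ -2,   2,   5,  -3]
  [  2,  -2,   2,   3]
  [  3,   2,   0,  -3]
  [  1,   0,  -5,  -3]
-210

Cofactor expansion along row 1: det(A) = a₁₁M₁₁ - a₁₂M₁₂ + a₁₃M₁₃ - a₁₄M₁₄

M₁₁ = det[[-2, 2, 3]; [2, 0, -3]; [0, -5, -3]]
  = (-2)·((0)(-3) - (-3)(-5)) - (2)·((2)(-3) - (-3)(0)) + (3)·((2)(-5) - (0)(0))
  = (-2)(-15) - (2)(-6) + (3)(-10)
  = 12
M₁₂ = det[[2, 2, 3]; [3, 0, -3]; [1, -5, -3]]
  = (2)·((0)(-3) - (-3)(-5)) - (2)·((3)(-3) - (-3)(1)) + (3)·((3)(-5) - (0)(1))
  = (2)(-15) - (2)(-6) + (3)(-15)
  = -63
M₁₃ = det[[2, -2, 3]; [3, 2, -3]; [1, 0, -3]]
  = (2)·((2)(-3) - (-3)(0)) - (-2)·((3)(-3) - (-3)(1)) + (3)·((3)(0) - (2)(1))
  = (2)(-6) - (-2)(-6) + (3)(-2)
  = -30
M₁₄ = det[[2, -2, 2]; [3, 2, 0]; [1, 0, -5]]
  = (2)·((2)(-5) - (0)(0)) - (-2)·((3)(-5) - (0)(1)) + (2)·((3)(0) - (2)(1))
  = (2)(-10) - (-2)(-15) + (2)(-2)
  = -54

det(A) = (-2)(12) - (2)(-63) + (5)(-30) - (-3)(-54) = -210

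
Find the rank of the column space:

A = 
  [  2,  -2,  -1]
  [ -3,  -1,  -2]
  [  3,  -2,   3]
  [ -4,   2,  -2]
dim(Col(A)) = 3

Row reduce:
R2 → R2 + (3/2)·R1
R3 → R3 - (3/2)·R1
R4 → R4 + (2)·R1
R3 → R3 + (1/4)·R2
R4 → R4 - (1/2)·R2
R4 → R4 + (18/29)·R3
REF = 
  [   2,   -2,   -1]
  [   0,   -4, -7/2]
  [   0,    0, 29/8]
  [   0,    0,    0]
Pivot columns: 1, 2, 3 → 3 pivots.
dim(Col(A)) = number of pivot columns = 3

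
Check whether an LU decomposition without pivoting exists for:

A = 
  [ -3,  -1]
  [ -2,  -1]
Yes.
A[1,1] = -3 ≠ 0, so Gaussian elimination proceeds without a row swap: multiplier ℓ₂₁ = (-2)/(-3) = 2/3, and U[2,2] = -1 - (2/3)(-1) = -1/3.
L = 
  [  1,   0]
  [2/3,   1]
U = 
  [  -3,   -1]
  [   0, -1/3]
Check row 2 of LU: [(2/3)(-3), (2/3)(-1) + (-1/3)] = [-2, -1] = row 2 of A ✓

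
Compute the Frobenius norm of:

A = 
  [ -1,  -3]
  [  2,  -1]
||A||_F = 3.873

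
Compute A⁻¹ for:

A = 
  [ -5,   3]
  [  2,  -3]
det(A) = (-5)(-3) - (3)(2) = 9
For a 2×2 matrix, A⁻¹ = (1/det(A)) · [[d, -b], [-c, a]]
    = (1/9) · [[-3, -3], [-2, -5]]

A⁻¹ = 
  [-1/3, -1/3]
  [-2/9, -5/9]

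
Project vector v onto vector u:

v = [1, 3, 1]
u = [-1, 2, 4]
v·u = (1)(-1) + (3)(2) + (1)(4) = 9
u·u = (-1)² + (2)² + (4)² = 21
proj_u(v) = (v·u / u·u) × u = (9/21) × u = (3/7) × u

proj_u(v) = [-3/7, 6/7, 12/7]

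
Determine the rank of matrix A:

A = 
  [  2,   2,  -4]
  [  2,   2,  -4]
Row reduce:
R2 → R2 - (1)·R1
REF = 
  [  2,   2,  -4]
  [  0,   0,   0]
Pivot columns: 1 → 1 pivot.

rank(A) = 1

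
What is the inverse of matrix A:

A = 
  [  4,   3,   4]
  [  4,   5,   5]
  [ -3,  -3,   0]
det(A) = (4)·((5)(0) - (5)(-3)) - (3)·((4)(0) - (5)(-3)) + (4)·((4)(-3) - (5)(-3))
  = (4)(15) - (3)(15) + (4)(3)
  = 27
det(A) = 27 ≠ 0, so A is invertible.

Cofactors Cᵢⱼ = (-1)ⁱ⁺ʲ·Mᵢⱼ:
C = 
  [ 15, -15,   3]
  [-12,  12,   3]
  [ -5,  -4,   8]

adj(A) = Cᵀ:
adj(A) = 
  [ 15, -12,  -5]
  [-15,  12,  -4]
  [  3,   3,   8]

A⁻¹ = (1/27) · adj(A):
A⁻¹ = 
  [  5/9,  -4/9, -5/27]
  [ -5/9,   4/9, -4/27]
  [  1/9,   1/9,  8/27]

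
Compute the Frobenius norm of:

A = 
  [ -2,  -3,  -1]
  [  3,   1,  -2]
||A||_F = 5.292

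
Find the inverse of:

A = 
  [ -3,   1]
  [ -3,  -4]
det(A) = (-3)(-4) - (1)(-3) = 15
For a 2×2 matrix, A⁻¹ = (1/det(A)) · [[d, -b], [-c, a]]
    = (1/15) · [[-4, -1], [3, -3]]

A⁻¹ = 
  [-4/15, -1/15]
  [  1/5,  -1/5]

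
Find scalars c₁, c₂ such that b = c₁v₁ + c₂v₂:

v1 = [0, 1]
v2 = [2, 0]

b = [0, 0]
c1 = 0, c2 = 0

b = 0·v1 + 0·v2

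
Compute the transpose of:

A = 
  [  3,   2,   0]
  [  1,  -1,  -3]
Aᵀ = 
  [  3,   1]
  [  2,  -1]
  [  0,  -3]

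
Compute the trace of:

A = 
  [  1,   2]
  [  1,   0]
1

tr(A) = 1 + 0 = 1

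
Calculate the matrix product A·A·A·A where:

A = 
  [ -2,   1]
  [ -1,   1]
A^4 = 
  [  8,  -3]
  [  3,  -1]

A² = A·A:
A²[1,1] = (-2)(-2) + (1)(-1) = 3
A²[1,2] = (-2)(1) + (1)(1) = -1
A²[2,1] = (-1)(-2) + (1)(-1) = 1
A²[2,2] = (-1)(1) + (1)(1) = 0
A² = 
  [  3,  -1]
  [  1,   0]

A^3 = A^2·A:
A^3[1,1] = (3)(-2) + (-1)(-1) = -5
A^3[1,2] = (3)(1) + (-1)(1) = 2
A^3[2,1] = (1)(-2) + (0)(-1) = -2
A^3[2,2] = (1)(1) + (0)(1) = 1
A^3 = 
  [ -5,   2]
  [ -2,   1]

A^4 = A^3·A:
A^4[1,1] = (-5)(-2) + (2)(-1) = 8
A^4[1,2] = (-5)(1) + (2)(1) = -3
A^4[2,1] = (-2)(-2) + (1)(-1) = 3
A^4[2,2] = (-2)(1) + (1)(1) = -1
A^4 = 
  [  8,  -3]
  [  3,  -1]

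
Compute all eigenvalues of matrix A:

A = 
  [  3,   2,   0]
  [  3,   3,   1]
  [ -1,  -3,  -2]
λ = -1, (5 + √29)/2, (5 - √29)/2  (≈ -1, 5.193, -0.1926)

Characteristic polynomial: det(λI - A) = λ³ - 4λ² - 6λ - 1
Testing integer divisors of the constant term: p(-1) = 0, so (λ + 1) is a factor:
p(λ) = (λ + 1)(λ² - 5λ - 1)
λ² - 5λ - 1 = 0  ⇒  λ = (5 ± √((-5)² - 4·(-1)))/2 = (5 ± √(29))/2
  = (5 + √29)/2,  (5 - √29)/2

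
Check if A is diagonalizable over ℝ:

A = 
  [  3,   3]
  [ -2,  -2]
Yes

tr(A) = 1, det(A) = 0
Characteristic polynomial: λ² - tr(A)λ + det(A) = λ² - λ
λ² - λ = λ(λ - 1)
Eigenvalues: 1, 0
λ=0: alg. mult. = 1, geom. mult. = 2 - rank(A - (0)I) = 2 - 1 = 1
λ=1: alg. mult. = 1, geom. mult. = 2 - rank(A - (1)I) = 2 - 1 = 1
Sum of geometric multiplicities equals n, so A has n independent eigenvectors.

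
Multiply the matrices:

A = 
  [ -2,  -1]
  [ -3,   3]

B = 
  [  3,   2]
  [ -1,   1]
AB = 
  [ -5,  -5]
  [-12,  -3]

A is 2×2 and B is 2×2, so AB is 2×2. Each entry is (row of A)·(column of B):
AB[1,1] = (-2)(3) + (-1)(-1) = -5
AB[1,2] = (-2)(2) + (-1)(1) = -5
AB[2,1] = (-3)(3) + (3)(-1) = -12
AB[2,2] = (-3)(2) + (3)(1) = -3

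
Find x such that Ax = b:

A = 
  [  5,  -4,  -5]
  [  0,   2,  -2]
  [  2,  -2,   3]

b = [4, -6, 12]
Row reduce the augmented matrix [A|b]:
R3 → R3 - (2/5)·R1
R3 → R3 + (1/5)·R2
REF = 
  [   5,   -4,   -5,    4]
  [   0,    2,   -2,   -6]
  [   0,    0, 23/5, 46/5]

Back-substitution:
x₃ = (46/5) / (23/5) = 2
x₂ = (-6 - (-2)(2)) / 2 = -1
x₁ = (4 - (-4)(-1) - (-5)(2)) / 5 = 2

x = [2, -1, 2]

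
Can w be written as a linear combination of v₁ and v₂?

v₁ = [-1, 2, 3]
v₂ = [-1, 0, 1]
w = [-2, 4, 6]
Yes

Form the augmented matrix and row-reduce:
[v₁|v₂|w] = 
  [ -1,  -1,  -2]
  [  2,   0,   4]
  [  3,   1,   6]
R2 → R2 + (2)·R1
R3 → R3 + (3)·R1
R3 → R3 - (1)·R2
REF = 
  [ -1,  -1,  -2]
  [  0,  -2,   0]
  [  0,   0,   0]

No row of the form [0 0 | nonzero], so the system is consistent. Back-substitution gives c₁ = 2, c₂ = 0: w = (2)·v₁ + (0)·v₂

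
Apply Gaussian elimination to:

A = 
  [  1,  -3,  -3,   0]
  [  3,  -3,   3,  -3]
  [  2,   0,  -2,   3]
Row operations:
R2 → R2 - (3)·R1
R3 → R3 - (2)·R1
R3 → R3 - (1)·R2

Resulting echelon form:
REF = 
  [  1,  -3,  -3,   0]
  [  0,   6,  12,  -3]
  [  0,   0,  -8,   6]

Rank = 3 (number of non-zero pivot rows).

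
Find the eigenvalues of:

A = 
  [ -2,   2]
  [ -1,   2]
tr(A) = 0, det(A) = -2
Characteristic polynomial: λ² - tr(A)λ + det(A) = λ² - 2
λ² - 2 = 0  ⇒  λ = (0 ± √((0)² - 4·(-2)))/2 = (0 ± √(8))/2
  = √2,  -√2

λ = √2, -√2  (≈ 1.414, -1.414)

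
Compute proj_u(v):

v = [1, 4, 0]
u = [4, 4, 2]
proj_u(v) = [20/9, 20/9, 10/9]

v·u = (1)(4) + (4)(4) + (0)(2) = 20
u·u = (4)² + (4)² + (2)² = 36
proj_u(v) = (v·u / u·u) × u = (20/36) × u = (5/9) × u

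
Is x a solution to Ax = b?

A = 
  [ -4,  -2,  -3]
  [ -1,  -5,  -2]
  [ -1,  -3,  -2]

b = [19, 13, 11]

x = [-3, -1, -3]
No

Ax = [23, 14, 12] ≠ b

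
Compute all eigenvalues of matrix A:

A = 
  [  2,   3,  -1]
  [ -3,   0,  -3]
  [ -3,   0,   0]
λ = 3, (-1 + i√35)/2, (-1 - i√35)/2  (≈ 3, -0.5 + 2.958i, -0.5 - 2.958i)

Characteristic polynomial: det(λI - A) = λ³ - 2λ² + 6λ - 27
Testing integer divisors of the constant term: p(3) = 0, so (λ - 3) is a factor:
p(λ) = (λ - 3)(λ² + λ + 9)
λ² + λ + 9 = 0  ⇒  λ = (-1 ± √((1)² - 4·(9)))/2 = (-1 ± √(-35))/2
  = (-1 + i√35)/2,  (-1 - i√35)/2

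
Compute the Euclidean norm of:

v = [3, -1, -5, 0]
5.916

||v||₂ = √((3)² + (-1)² + (-5)² + (0)²) = √35 = 5.916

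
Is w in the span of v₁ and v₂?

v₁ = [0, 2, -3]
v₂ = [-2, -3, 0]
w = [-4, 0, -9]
Yes

Form the augmented matrix and row-reduce:
[v₁|v₂|w] = 
  [  0,  -2,  -4]
  [  2,  -3,   0]
  [ -3,   0,  -9]
Swap R1 ↔ R2
R3 → R3 + (3/2)·R1
R3 → R3 - (9/4)·R2
REF = 
  [  2,  -3,   0]
  [  0,  -2,  -4]
  [  0,   0,   0]

No row of the form [0 0 | nonzero], so the system is consistent. Back-substitution gives c₁ = 3, c₂ = 2: w = (3)·v₁ + (2)·v₂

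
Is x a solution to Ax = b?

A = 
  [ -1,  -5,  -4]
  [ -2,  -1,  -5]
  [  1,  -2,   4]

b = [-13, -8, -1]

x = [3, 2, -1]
No

Ax = [-9, -3, -5] ≠ b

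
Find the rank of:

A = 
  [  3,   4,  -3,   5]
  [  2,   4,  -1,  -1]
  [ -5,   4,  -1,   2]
Row reduce:
R2 → R2 - (2/3)·R1
R3 → R3 + (5/3)·R1
R3 → R3 - (8)·R2
REF = 
  [    3,     4,    -3,     5]
  [    0,   4/3,     1, -13/3]
  [    0,     0,   -14,    45]
Pivot columns: 1, 2, 3 → 3 pivots.

rank(A) = 3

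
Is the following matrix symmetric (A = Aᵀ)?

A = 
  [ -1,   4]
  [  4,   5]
Yes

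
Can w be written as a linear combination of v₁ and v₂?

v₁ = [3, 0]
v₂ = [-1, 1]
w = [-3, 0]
Yes

Form the augmented matrix and row-reduce:
[v₁|v₂|w] = 
  [  3,  -1,  -3]
  [  0,   1,   0]
(already in echelon form — no row operations needed)

No row of the form [0 0 | nonzero], so the system is consistent. Back-substitution gives c₁ = -1, c₂ = 0: w = (-1)·v₁ + (0)·v₂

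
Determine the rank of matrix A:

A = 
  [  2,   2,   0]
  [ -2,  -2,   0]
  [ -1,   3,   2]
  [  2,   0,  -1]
rank(A) = 2

Row reduce:
R2 → R2 + (1)·R1
R3 → R3 + (1/2)·R1
R4 → R4 - (1)·R1
Swap R2 ↔ R3
R4 → R4 + (1/2)·R2
REF = 
  [  2,   2,   0]
  [  0,   4,   2]
  [  0,   0,   0]
  [  0,   0,   0]
Pivot columns: 1, 2 → 2 pivots.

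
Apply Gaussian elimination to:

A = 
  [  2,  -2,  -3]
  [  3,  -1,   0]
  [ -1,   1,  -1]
Row operations:
R2 → R2 - (3/2)·R1
R3 → R3 + (1/2)·R1

Resulting echelon form:
REF = 
  [   2,   -2,   -3]
  [   0,    2,  9/2]
  [   0,    0, -5/2]

Rank = 3 (number of non-zero pivot rows).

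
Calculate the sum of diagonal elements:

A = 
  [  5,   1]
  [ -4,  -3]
2

tr(A) = 5 + -3 = 2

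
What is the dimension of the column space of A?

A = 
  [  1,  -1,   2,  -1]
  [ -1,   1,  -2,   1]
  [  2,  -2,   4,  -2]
dim(Col(A)) = 1

Row reduce:
R2 → R2 + (1)·R1
R3 → R3 - (2)·R1
REF = 
  [  1,  -1,   2,  -1]
  [  0,   0,   0,   0]
  [  0,   0,   0,   0]
Pivot columns: 1 → 1 pivot.
dim(Col(A)) = number of pivot columns = 1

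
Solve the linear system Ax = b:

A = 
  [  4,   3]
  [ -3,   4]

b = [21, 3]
x = [3, 3]

Row reduce the augmented matrix [A|b]:
R2 → R2 + (3/4)·R1
REF = 
  [   4,    3,   21]
  [   0, 25/4, 75/4]

Back-substitution:
x₂ = (75/4) / (25/4) = 3
x₁ = (21 - (3)(3)) / 4 = 3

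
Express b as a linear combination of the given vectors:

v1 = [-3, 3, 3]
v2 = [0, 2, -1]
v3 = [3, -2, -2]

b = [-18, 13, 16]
c1 = 3, c2 = -1, c3 = -3

b = 3·v1 + -1·v2 + -3·v3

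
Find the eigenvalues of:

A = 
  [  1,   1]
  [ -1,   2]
λ = (3 + i√3)/2, (3 - i√3)/2  (≈ 1.5 + 0.866i, 1.5 - 0.866i)

tr(A) = 3, det(A) = 3
Characteristic polynomial: λ² - tr(A)λ + det(A) = λ² - 3λ + 3
λ² - 3λ + 3 = 0  ⇒  λ = (3 ± √((-3)² - 4·(3)))/2 = (3 ± √(-3))/2
  = (3 + i√3)/2,  (3 - i√3)/2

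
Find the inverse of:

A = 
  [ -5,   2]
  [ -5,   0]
det(A) = (-5)(0) - (2)(-5) = 10
For a 2×2 matrix, A⁻¹ = (1/det(A)) · [[d, -b], [-c, a]]
    = (1/10) · [[0, -2], [5, -5]]

A⁻¹ = 
  [   0, -1/5]
  [ 1/2, -1/2]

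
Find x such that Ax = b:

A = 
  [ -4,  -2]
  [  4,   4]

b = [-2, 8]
x = [-1, 3]

Row reduce the augmented matrix [A|b]:
R2 → R2 + (1)·R1
REF = 
  [ -4,  -2,  -2]
  [  0,   2,   6]

Back-substitution:
x₂ = 6 / 2 = 3
x₁ = (-2 - (-2)(3)) / (-4) = -1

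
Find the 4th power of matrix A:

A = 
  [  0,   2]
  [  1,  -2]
A² = A·A:
A²[1,1] = (0)(0) + (2)(1) = 2
A²[1,2] = (0)(2) + (2)(-2) = -4
A²[2,1] = (1)(0) + (-2)(1) = -2
A²[2,2] = (1)(2) + (-2)(-2) = 6
A² = 
  [  2,  -4]
  [ -2,   6]

A^3 = A^2·A:
A^3[1,1] = (2)(0) + (-4)(1) = -4
A^3[1,2] = (2)(2) + (-4)(-2) = 12
A^3[2,1] = (-2)(0) + (6)(1) = 6
A^3[2,2] = (-2)(2) + (6)(-2) = -16
A^3 = 
  [ -4,  12]
  [  6, -16]

A^4 = A^3·A:
A^4[1,1] = (-4)(0) + (12)(1) = 12
A^4[1,2] = (-4)(2) + (12)(-2) = -32
A^4[2,1] = (6)(0) + (-16)(1) = -16
A^4[2,2] = (6)(2) + (-16)(-2) = 44
A^4 = 
  [ 12, -32]
  [-16,  44]

Therefore
A^4 = 
  [ 12, -32]
  [-16,  44]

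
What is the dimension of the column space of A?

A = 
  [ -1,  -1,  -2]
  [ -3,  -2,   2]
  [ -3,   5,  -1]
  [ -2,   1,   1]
Row reduce:
R2 → R2 - (3)·R1
R3 → R3 - (3)·R1
R4 → R4 - (2)·R1
R3 → R3 - (8)·R2
R4 → R4 - (3)·R2
R4 → R4 - (19/59)·R3
REF = 
  [ -1,  -1,  -2]
  [  0,   1,   8]
  [  0,   0, -59]
  [  0,   0,   0]
Pivot columns: 1, 2, 3 → 3 pivots.
dim(Col(A)) = number of pivot columns = 3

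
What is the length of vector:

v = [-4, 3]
5

||v||₂ = √((-4)² + (3)²) = √25 = 5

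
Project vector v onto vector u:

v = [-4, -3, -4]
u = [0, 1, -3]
v·u = (-4)(0) + (-3)(1) + (-4)(-3) = 9
u·u = (0)² + (1)² + (-3)² = 10
proj_u(v) = (v·u / u·u) × u = (9/10) × u

proj_u(v) = [0, 9/10, -27/10]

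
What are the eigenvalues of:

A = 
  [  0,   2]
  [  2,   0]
tr(A) = 0, det(A) = -4
Characteristic polynomial: λ² - tr(A)λ + det(A) = λ² - 4
λ² - 4 = (λ + 2)(λ - 2)

λ = 2, -2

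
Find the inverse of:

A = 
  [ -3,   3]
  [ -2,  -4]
det(A) = (-3)(-4) - (3)(-2) = 18
For a 2×2 matrix, A⁻¹ = (1/det(A)) · [[d, -b], [-c, a]]
    = (1/18) · [[-4, -3], [2, -3]]

A⁻¹ = 
  [-2/9, -1/6]
  [ 1/9, -1/6]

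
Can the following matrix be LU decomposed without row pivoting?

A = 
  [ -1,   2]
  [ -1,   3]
Yes.
A[1,1] = -1 ≠ 0, so Gaussian elimination proceeds without a row swap: multiplier ℓ₂₁ = (-1)/(-1) = 1, and U[2,2] = 3 - (1)(2) = 1.
L = 
  [  1,   0]
  [  1,   1]
U = 
  [ -1,   2]
  [  0,   1]
Check row 2 of LU: [(1)(-1), (1)(2) + 1] = [-1, 3] = row 2 of A ✓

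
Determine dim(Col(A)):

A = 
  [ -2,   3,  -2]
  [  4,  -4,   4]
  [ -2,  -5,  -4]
dim(Col(A)) = 3

Row reduce:
R2 → R2 + (2)·R1
R3 → R3 - (1)·R1
R3 → R3 + (4)·R2
REF = 
  [ -2,   3,  -2]
  [  0,   2,   0]
  [  0,   0,  -2]
Pivot columns: 1, 2, 3 → 3 pivots.
dim(Col(A)) = number of pivot columns = 3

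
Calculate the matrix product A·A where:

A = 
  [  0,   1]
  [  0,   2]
A² = A·A:
A²[1,1] = (0)(0) + (1)(0) = 0
A²[1,2] = (0)(1) + (1)(2) = 2
A²[2,1] = (0)(0) + (2)(0) = 0
A²[2,2] = (0)(1) + (2)(2) = 4
A² = 
  [  0,   2]
  [  0,   4]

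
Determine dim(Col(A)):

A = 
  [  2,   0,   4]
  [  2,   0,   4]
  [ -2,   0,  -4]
dim(Col(A)) = 1

Row reduce:
R2 → R2 - (1)·R1
R3 → R3 + (1)·R1
REF = 
  [  2,   0,   4]
  [  0,   0,   0]
  [  0,   0,   0]
Pivot columns: 1 → 1 pivot.
dim(Col(A)) = number of pivot columns = 1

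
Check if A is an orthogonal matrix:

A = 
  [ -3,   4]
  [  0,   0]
No

AᵀA = 
  [  9, -12]
  [-12,  16]
≠ I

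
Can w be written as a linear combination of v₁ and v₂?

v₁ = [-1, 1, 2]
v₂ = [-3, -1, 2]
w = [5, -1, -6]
Yes

Form the augmented matrix and row-reduce:
[v₁|v₂|w] = 
  [ -1,  -3,   5]
  [  1,  -1,  -1]
  [  2,   2,  -6]
R2 → R2 + (1)·R1
R3 → R3 + (2)·R1
R3 → R3 - (1)·R2
REF = 
  [ -1,  -3,   5]
  [  0,  -4,   4]
  [  0,   0,   0]

No row of the form [0 0 | nonzero], so the system is consistent. Back-substitution gives c₁ = -2, c₂ = -1: w = (-2)·v₁ + (-1)·v₂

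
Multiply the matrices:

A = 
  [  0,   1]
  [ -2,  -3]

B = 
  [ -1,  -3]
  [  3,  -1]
A is 2×2 and B is 2×2, so AB is 2×2. Each entry is (row of A)·(column of B):
AB[1,1] = (0)(-1) + (1)(3) = 3
AB[1,2] = (0)(-3) + (1)(-1) = -1
AB[2,1] = (-2)(-1) + (-3)(3) = -7
AB[2,2] = (-2)(-3) + (-3)(-1) = 9

AB = 
  [  3,  -1]
  [ -7,   9]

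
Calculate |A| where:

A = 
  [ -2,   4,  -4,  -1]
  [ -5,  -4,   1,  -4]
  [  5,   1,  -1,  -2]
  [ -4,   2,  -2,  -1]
96

Cofactor expansion along row 1: det(A) = a₁₁M₁₁ - a₁₂M₁₂ + a₁₃M₁₃ - a₁₄M₁₄

M₁₁ = det[[-4, 1, -4]; [1, -1, -2]; [2, -2, -1]]
  = (-4)·((-1)(-1) - (-2)(-2)) - (1)·((1)(-1) - (-2)(2)) + (-4)·((1)(-2) - (-1)(2))
  = (-4)(-3) - (1)(3) + (-4)(0)
  = 9
M₁₂ = det[[-5, 1, -4]; [5, -1, -2]; [-4, -2, -1]]
  = (-5)·((-1)(-1) - (-2)(-2)) - (1)·((5)(-1) - (-2)(-4)) + (-4)·((5)(-2) - (-1)(-4))
  = (-5)(-3) - (1)(-13) + (-4)(-14)
  = 84
M₁₃ = det[[-5, -4, -4]; [5, 1, -2]; [-4, 2, -1]]
  = (-5)·((1)(-1) - (-2)(2)) - (-4)·((5)(-1) - (-2)(-4)) + (-4)·((5)(2) - (1)(-4))
  = (-5)(3) - (-4)(-13) + (-4)(14)
  = -123
M₁₄ = det[[-5, -4, 1]; [5, 1, -1]; [-4, 2, -2]]
  = (-5)·((1)(-2) - (-1)(2)) - (-4)·((5)(-2) - (-1)(-4)) + (1)·((5)(2) - (1)(-4))
  = (-5)(0) - (-4)(-14) + (1)(14)
  = -42

det(A) = (-2)(9) - (4)(84) + (-4)(-123) - (-1)(-42) = 96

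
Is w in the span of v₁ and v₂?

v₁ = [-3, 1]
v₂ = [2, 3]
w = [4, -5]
Yes

Form the augmented matrix and row-reduce:
[v₁|v₂|w] = 
  [ -3,   2,   4]
  [  1,   3,  -5]
R2 → R2 + (1/3)·R1
REF = 
  [   -3,     2,     4]
  [    0,  11/3, -11/3]

No row of the form [0 0 | nonzero], so the system is consistent. Back-substitution gives c₁ = -2, c₂ = -1: w = (-2)·v₁ + (-1)·v₂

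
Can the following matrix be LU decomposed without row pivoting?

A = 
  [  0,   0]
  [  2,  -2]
No.
A[1,1] = 0 but A[2,1] = 2 ≠ 0. Any LU with L unit lower triangular has (LU)[1,1] = U[1,1] and (LU)[2,1] = L[2,1]·U[1,1]; matching A forces U[1,1] = 0, which then forces (LU)[2,1] = 0 ≠ 2. A row swap (pivoting) is required.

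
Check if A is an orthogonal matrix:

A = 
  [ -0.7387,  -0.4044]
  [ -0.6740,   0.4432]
No

AᵀA = 
  [  1,   0]
  [  0,   0.3600]
≠ I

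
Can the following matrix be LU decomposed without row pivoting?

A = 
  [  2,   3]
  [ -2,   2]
Yes.
A[1,1] = 2 ≠ 0, so Gaussian elimination proceeds without a row swap: multiplier ℓ₂₁ = (-2)/(2) = -1, and U[2,2] = 2 - (-1)(3) = 5.
L = 
  [  1,   0]
  [ -1,   1]
U = 
  [  2,   3]
  [  0,   5]
Check row 2 of LU: [(-1)(2), (-1)(3) + 5] = [-2, 2] = row 2 of A ✓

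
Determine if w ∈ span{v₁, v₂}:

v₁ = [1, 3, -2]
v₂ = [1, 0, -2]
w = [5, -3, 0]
No

Form the augmented matrix and row-reduce:
[v₁|v₂|w] = 
  [  1,   1,   5]
  [  3,   0,  -3]
  [ -2,  -2,   0]
R2 → R2 - (3)·R1
R3 → R3 + (2)·R1
REF = 
  [  1,   1,   5]
  [  0,  -3, -18]
  [  0,   0,  10]

Row 3 reads [0 0 | 10], i.e. 0 = 10, so the system is inconsistent and w ∉ span{v₁, v₂}.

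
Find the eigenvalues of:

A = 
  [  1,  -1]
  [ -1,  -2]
λ = (-1 + √13)/2, (-1 - √13)/2  (≈ 1.303, -2.303)

tr(A) = -1, det(A) = -3
Characteristic polynomial: λ² - tr(A)λ + det(A) = λ² + λ - 3
λ² + λ - 3 = 0  ⇒  λ = (-1 ± √((1)² - 4·(-3)))/2 = (-1 ± √(13))/2
  = (-1 + √13)/2,  (-1 - √13)/2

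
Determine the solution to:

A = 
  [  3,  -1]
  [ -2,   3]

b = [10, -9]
x = [3, -1]

Row reduce the augmented matrix [A|b]:
R2 → R2 + (2/3)·R1
REF = 
  [   3,   -1,   10]
  [   0,  7/3, -7/3]

Back-substitution:
x₂ = (-7/3) / (7/3) = -1
x₁ = (10 - (-1)(-1)) / 3 = 3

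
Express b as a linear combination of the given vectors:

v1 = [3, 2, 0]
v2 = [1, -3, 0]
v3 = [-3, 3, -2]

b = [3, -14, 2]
c1 = -1, c2 = 3, c3 = -1

b = -1·v1 + 3·v2 + -1·v3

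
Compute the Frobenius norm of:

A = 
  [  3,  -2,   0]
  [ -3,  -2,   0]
||A||_F = 5.099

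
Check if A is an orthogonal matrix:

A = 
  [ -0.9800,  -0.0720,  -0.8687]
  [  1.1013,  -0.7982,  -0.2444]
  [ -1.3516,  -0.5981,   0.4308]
No

AᵀA = 
  [  4.0001,  -0.0001,  -0.0001]
  [ -0.0001,   1,   0]
  [ -0.0001,   0,   1]
≠ I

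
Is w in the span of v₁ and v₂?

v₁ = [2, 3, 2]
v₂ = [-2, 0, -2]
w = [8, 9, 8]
Yes

Form the augmented matrix and row-reduce:
[v₁|v₂|w] = 
  [  2,  -2,   8]
  [  3,   0,   9]
  [  2,  -2,   8]
R2 → R2 - (3/2)·R1
R3 → R3 - (1)·R1
REF = 
  [  2,  -2,   8]
  [  0,   3,  -3]
  [  0,   0,   0]

No row of the form [0 0 | nonzero], so the system is consistent. Back-substitution gives c₁ = 3, c₂ = -1: w = (3)·v₁ + (-1)·v₂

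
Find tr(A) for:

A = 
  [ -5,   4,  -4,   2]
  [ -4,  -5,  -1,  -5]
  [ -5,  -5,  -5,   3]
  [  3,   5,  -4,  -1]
-16

tr(A) = -5 + -5 + -5 + -1 = -16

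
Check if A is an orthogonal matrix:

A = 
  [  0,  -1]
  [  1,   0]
Yes

AᵀA = 
  [  1,   0]
  [  0,   1]
= I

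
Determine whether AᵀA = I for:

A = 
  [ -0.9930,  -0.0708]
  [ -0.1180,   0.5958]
No

AᵀA = 
  [  1,   0]
  [  0,   0.3600]
≠ I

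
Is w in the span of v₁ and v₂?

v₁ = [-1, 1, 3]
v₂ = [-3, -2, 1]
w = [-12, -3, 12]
Yes

Form the augmented matrix and row-reduce:
[v₁|v₂|w] = 
  [ -1,  -3, -12]
  [  1,  -2,  -3]
  [  3,   1,  12]
R2 → R2 + (1)·R1
R3 → R3 + (3)·R1
R3 → R3 - (8/5)·R2
REF = 
  [ -1,  -3, -12]
  [  0,  -5, -15]
  [  0,   0,   0]

No row of the form [0 0 | nonzero], so the system is consistent. Back-substitution gives c₁ = 3, c₂ = 3: w = (3)·v₁ + (3)·v₂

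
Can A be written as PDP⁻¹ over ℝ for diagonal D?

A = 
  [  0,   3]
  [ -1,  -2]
No

tr(A) = -2, det(A) = 3
Characteristic polynomial: λ² - tr(A)λ + det(A) = λ² + 2λ + 3
λ² + 2λ + 3 = 0  ⇒  λ = (-2 ± √((2)² - 4·(3)))/2 = (-2 ± √(-8))/2
  = -1 + i√2,  -1 - i√2
Eigenvalues: -1 + i√2, -1 - i√2  (≈ -1 + 1.414i, -1 - 1.414i)
Has complex eigenvalues (not diagonalizable over ℝ).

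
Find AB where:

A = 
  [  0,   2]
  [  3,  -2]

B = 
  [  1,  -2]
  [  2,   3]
AB = 
  [  4,   6]
  [ -1, -12]

A is 2×2 and B is 2×2, so AB is 2×2. Each entry is (row of A)·(column of B):
AB[1,1] = (0)(1) + (2)(2) = 4
AB[1,2] = (0)(-2) + (2)(3) = 6
AB[2,1] = (3)(1) + (-2)(2) = -1
AB[2,2] = (3)(-2) + (-2)(3) = -12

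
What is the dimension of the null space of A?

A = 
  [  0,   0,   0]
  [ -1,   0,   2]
nullity(A) = 2

Row reduce:
Swap R1 ↔ R2
REF = 
  [ -1,   0,   2]
  [  0,   0,   0]
Pivot columns: 1 → 1 pivot.
rank(A) = 1, so nullity(A) = 3 - 1 = 2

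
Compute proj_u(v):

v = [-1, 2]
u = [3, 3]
proj_u(v) = [1/2, 1/2]

v·u = (-1)(3) + (2)(3) = 3
u·u = (3)² + (3)² = 18
proj_u(v) = (v·u / u·u) × u = (3/18) × u = (1/6) × u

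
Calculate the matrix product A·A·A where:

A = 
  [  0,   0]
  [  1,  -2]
A^3 = 
  [  0,   0]
  [  4,  -8]

A² = A·A:
A²[1,1] = (0)(0) + (0)(1) = 0
A²[1,2] = (0)(0) + (0)(-2) = 0
A²[2,1] = (1)(0) + (-2)(1) = -2
A²[2,2] = (1)(0) + (-2)(-2) = 4
A² = 
  [  0,   0]
  [ -2,   4]

A^3 = A^2·A:
A^3[1,1] = (0)(0) + (0)(1) = 0
A^3[1,2] = (0)(0) + (0)(-2) = 0
A^3[2,1] = (-2)(0) + (4)(1) = 4
A^3[2,2] = (-2)(0) + (4)(-2) = -8
A^3 = 
  [  0,   0]
  [  4,  -8]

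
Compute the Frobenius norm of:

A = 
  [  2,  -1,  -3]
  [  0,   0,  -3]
||A||_F = 4.796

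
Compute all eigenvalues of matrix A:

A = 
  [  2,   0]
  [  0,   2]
tr(A) = 4, det(A) = 4
Characteristic polynomial: λ² - tr(A)λ + det(A) = λ² - 4λ + 4
λ² - 4λ + 4 = (λ - 2)²

λ = 2, 2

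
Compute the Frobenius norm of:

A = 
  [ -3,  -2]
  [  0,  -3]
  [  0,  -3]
||A||_F = 5.568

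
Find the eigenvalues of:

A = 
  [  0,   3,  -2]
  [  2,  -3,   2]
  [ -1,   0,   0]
Characteristic polynomial: det(λI - A) = λ³ + 3λ² - 8λ
The constant term is 0, so λ = 0 is a root: p(λ) = λ(λ² + 3λ - 8)
λ² + 3λ - 8 = 0  ⇒  λ = (-3 ± √((3)² - 4·(-8)))/2 = (-3 ± √(41))/2
  = (-3 + √41)/2,  (-3 - √41)/2

λ = 0, (-3 + √41)/2, (-3 - √41)/2  (≈ 0, 1.702, -4.702)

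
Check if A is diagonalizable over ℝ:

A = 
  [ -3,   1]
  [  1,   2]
Yes

tr(A) = -1, det(A) = -7
Characteristic polynomial: λ² - tr(A)λ + det(A) = λ² + λ - 7
λ² + λ - 7 = 0  ⇒  λ = (-1 ± √((1)² - 4·(-7)))/2 = (-1 ± √(29))/2
  = (-1 + √29)/2,  (-1 - √29)/2
Eigenvalues: (-1 + √29)/2, (-1 - √29)/2  (≈ 2.193, -3.193)
The two irrational eigenvalues are distinct (simple), so each has alg. mult. = geom. mult. = 1.
Sum of geometric multiplicities equals n, so A has n independent eigenvectors.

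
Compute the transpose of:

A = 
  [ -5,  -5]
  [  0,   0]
Aᵀ = 
  [ -5,   0]
  [ -5,   0]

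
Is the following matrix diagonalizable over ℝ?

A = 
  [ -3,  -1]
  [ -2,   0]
Yes

tr(A) = -3, det(A) = -2
Characteristic polynomial: λ² - tr(A)λ + det(A) = λ² + 3λ - 2
λ² + 3λ - 2 = 0  ⇒  λ = (-3 ± √((3)² - 4·(-2)))/2 = (-3 ± √(17))/2
  = (-3 + √17)/2,  (-3 - √17)/2
Eigenvalues: (-3 + √17)/2, (-3 - √17)/2  (≈ 0.5616, -3.562)
The two irrational eigenvalues are distinct (simple), so each has alg. mult. = geom. mult. = 1.
Sum of geometric multiplicities equals n, so A has n independent eigenvectors.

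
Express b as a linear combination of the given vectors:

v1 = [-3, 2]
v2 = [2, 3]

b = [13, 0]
c1 = -3, c2 = 2

b = -3·v1 + 2·v2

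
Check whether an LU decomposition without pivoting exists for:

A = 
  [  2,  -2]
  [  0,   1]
Yes.
A[1,1] = 2 ≠ 0, so Gaussian elimination proceeds without a row swap: multiplier ℓ₂₁ = (0)/(2) = 0, and U[2,2] = 1 - (0)(-2) = 1.
L = 
  [  1,   0]
  [  0,   1]
U = 
  [  2,  -2]
  [  0,   1]
Check row 2 of LU: [(0)(2), (0)(-2) + 1] = [0, 1] = row 2 of A ✓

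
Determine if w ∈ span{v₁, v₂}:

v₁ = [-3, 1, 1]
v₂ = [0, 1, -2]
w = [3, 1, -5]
Yes

Form the augmented matrix and row-reduce:
[v₁|v₂|w] = 
  [ -3,   0,   3]
  [  1,   1,   1]
  [  1,  -2,  -5]
R2 → R2 + (1/3)·R1
R3 → R3 + (1/3)·R1
R3 → R3 + (2)·R2
REF = 
  [ -3,   0,   3]
  [  0,   1,   2]
  [  0,   0,   0]

No row of the form [0 0 | nonzero], so the system is consistent. Back-substitution gives c₁ = -1, c₂ = 2: w = (-1)·v₁ + (2)·v₂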